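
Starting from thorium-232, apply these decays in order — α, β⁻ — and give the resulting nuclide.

Ac-228

Start: (A, Z) = (232, 90).
After α: (228, 88).
After β⁻: (228, 89).
Z = 89 is actinium.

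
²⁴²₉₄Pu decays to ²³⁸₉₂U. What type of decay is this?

alpha decay

ΔA = 238 − 242 = -4; ΔZ = 92 − 94 = -2.
A drops by 4 and Z drops by 2 — the signature of alpha emission.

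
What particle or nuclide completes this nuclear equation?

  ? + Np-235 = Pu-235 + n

proton

Conserve mass number: A + 235 = 235 + 1, so A = 1.
Conserve atomic number: Z + 93 = 94 + 0, so Z = 1.
A = 1 and Z = 1 is H-1 — a proton.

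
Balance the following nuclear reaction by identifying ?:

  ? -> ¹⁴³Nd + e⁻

Pr-143

Conserve mass number: A = 143 + 0, so A = 143.
Conserve atomic number: Z = 60 − 1, so Z = 59.
Z = 59 is praseodymium, so the species is ¹⁴³Pr.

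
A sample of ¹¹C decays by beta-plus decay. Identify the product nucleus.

Beta-plus decay: mass number changes by +0, atomic number by -1.
A: 11 = 11; Z: 6 − 1 = 5.
Z = 5 is boron, so the daughter is ¹¹B.

B-11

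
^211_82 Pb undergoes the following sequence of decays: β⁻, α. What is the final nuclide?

Start: (A, Z) = (211, 82).
After β⁻: (211, 83).
After α: (207, 81).
Z = 81 is thallium.

Tl-207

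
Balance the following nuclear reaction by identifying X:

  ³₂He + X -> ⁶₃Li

triton

Conserve mass number: 3 + A = 6, so A = 3.
Conserve atomic number: 2 + Z = 3, so Z = 1.
A = 3 and Z = 1 is ³₁H — a triton.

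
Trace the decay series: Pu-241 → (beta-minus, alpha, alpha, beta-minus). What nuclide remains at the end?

Start: (A, Z) = (241, 94).
After β⁻: (241, 95).
After α: (237, 93).
After α: (233, 91).
After β⁻: (233, 92).
Z = 92 is uranium.

U-233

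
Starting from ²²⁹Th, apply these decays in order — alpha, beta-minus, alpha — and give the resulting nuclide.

Fr-221

Start: (A, Z) = (229, 90).
After α: (225, 88).
After β⁻: (225, 89).
After α: (221, 87).
Z = 87 is francium.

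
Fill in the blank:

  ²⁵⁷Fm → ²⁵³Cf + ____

alpha particle

Conserve mass number: 257 = 253 + A, so A = 4.
Conserve atomic number: 100 = 98 + Z, so Z = 2.
A = 4 and Z = 2 is ⁴He — an alpha particle.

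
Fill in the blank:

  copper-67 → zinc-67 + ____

Conserve mass number: 67 = 67 + A, so A = 0.
Conserve atomic number: 29 = 30 + Z, so Z = -1.
A = 0 and Z = -1 is e⁻ — a beta-minus particle.

beta-minus particle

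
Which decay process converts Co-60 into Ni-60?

ΔA = 60 − 60 = 0; ΔZ = 28 − 27 = +1.
A is unchanged and Z rises by 1 — a neutron has become a proton (β⁻ decay).

beta-minus decay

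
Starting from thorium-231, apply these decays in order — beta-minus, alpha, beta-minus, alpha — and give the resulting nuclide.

Start: (A, Z) = (231, 90).
After β⁻: (231, 91).
After α: (227, 89).
After β⁻: (227, 90).
After α: (223, 88).
Z = 88 is radium.

Ra-223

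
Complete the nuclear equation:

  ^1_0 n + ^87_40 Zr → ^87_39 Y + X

proton

Conserve mass number: 1 + 87 = 87 + A, so A = 1.
Conserve atomic number: 0 + 40 = 39 + Z, so Z = 1.
A = 1 and Z = 1 is ^1_1 H — a proton.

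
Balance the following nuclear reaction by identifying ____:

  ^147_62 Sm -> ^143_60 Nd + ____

alpha particle

Conserve mass number: 147 = 143 + A, so A = 4.
Conserve atomic number: 62 = 60 + Z, so Z = 2.
A = 4 and Z = 2 is ^4_2 He — an alpha particle.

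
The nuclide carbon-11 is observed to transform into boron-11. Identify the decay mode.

beta-plus decay or electron capture

ΔA = 11 − 11 = 0; ΔZ = 5 − 6 = -1.
A is unchanged and Z drops by 1 — a proton has become a neutron (β⁺ emission or electron capture).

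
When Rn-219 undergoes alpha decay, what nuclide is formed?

Alpha decay: mass number changes by -4, atomic number by -2.
A: 219 − 4 = 215; Z: 86 − 2 = 84.
Z = 84 is polonium, so the daughter is Po-215.

Po-215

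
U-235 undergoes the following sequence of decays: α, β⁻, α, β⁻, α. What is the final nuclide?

Start: (A, Z) = (235, 92).
After α: (231, 90).
After β⁻: (231, 91).
After α: (227, 89).
After β⁻: (227, 90).
After α: (223, 88).
Z = 88 is radium.

Ra-223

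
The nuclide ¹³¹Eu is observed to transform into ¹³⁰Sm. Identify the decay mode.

proton emission

ΔA = 130 − 131 = -1; ΔZ = 62 − 63 = -1.
A drops by 1 and Z drops by 1 — a proton was emitted.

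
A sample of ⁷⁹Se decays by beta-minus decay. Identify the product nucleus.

Beta-minus decay: mass number changes by +0, atomic number by +1.
A: 79 = 79; Z: 34 + 1 = 35.
Z = 35 is bromine, so the daughter is ⁷⁹Br.

Br-79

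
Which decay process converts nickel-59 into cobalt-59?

beta-plus decay or electron capture

ΔA = 59 − 59 = 0; ΔZ = 27 − 28 = -1.
A is unchanged and Z drops by 1 — a proton has become a neutron (β⁺ emission or electron capture).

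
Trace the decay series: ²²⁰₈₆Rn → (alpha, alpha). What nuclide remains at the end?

Start: (A, Z) = (220, 86).
After α: (216, 84).
After α: (212, 82).
Z = 82 is lead.

Pb-212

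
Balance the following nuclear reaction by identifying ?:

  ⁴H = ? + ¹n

Conserve mass number: 4 = A + 1, so A = 3.
Conserve atomic number: 1 = Z + 0, so Z = 1.
A = 3 and Z = 1 is ³H — a triton.

H-3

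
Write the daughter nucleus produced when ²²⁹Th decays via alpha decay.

Ra-225

Alpha decay: mass number changes by -4, atomic number by -2.
A: 229 − 4 = 225; Z: 90 − 2 = 88.
Z = 88 is radium, so the daughter is ²²⁵Ra.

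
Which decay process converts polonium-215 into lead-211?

ΔA = 211 − 215 = -4; ΔZ = 82 − 84 = -2.
A drops by 4 and Z drops by 2 — the signature of alpha emission.

alpha decay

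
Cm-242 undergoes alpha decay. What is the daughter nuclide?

Pu-238

Alpha decay: mass number changes by -4, atomic number by -2.
A: 242 − 4 = 238; Z: 96 − 2 = 94.
Z = 94 is plutonium, so the daughter is Pu-238.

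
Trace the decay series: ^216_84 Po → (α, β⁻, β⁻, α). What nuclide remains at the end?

Start: (A, Z) = (216, 84).
After α: (212, 82).
After β⁻: (212, 83).
After β⁻: (212, 84).
After α: (208, 82).
Z = 82 is lead.

Pb-208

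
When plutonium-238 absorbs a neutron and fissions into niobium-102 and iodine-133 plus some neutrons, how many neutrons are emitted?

4

Conserve mass number: 239 = 102 + 133 + k, so k = 239 − 235 = 4.
Check atomic number: 94 = 41 + 53 + 0 = 94. ✓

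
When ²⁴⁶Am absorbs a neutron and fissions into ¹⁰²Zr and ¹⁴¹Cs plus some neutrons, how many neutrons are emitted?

Conserve mass number: 247 = 102 + 141 + k, so k = 247 − 243 = 4.
Check atomic number: 95 = 40 + 55 + 0 = 95. ✓

4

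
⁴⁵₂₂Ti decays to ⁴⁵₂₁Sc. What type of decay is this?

beta-plus decay or electron capture

ΔA = 45 − 45 = 0; ΔZ = 21 − 22 = -1.
A is unchanged and Z drops by 1 — a proton has become a neutron (β⁺ emission or electron capture).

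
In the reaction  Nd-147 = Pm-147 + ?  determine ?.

Conserve mass number: 147 = 147 + A, so A = 0.
Conserve atomic number: 60 = 61 + Z, so Z = -1.
A = 0 and Z = -1 is e⁻ — a beta-minus particle.

beta-minus particle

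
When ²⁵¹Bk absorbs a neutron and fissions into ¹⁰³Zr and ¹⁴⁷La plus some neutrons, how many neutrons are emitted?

2

Conserve mass number: 252 = 103 + 147 + k, so k = 252 − 250 = 2.
Check atomic number: 97 = 40 + 57 + 0 = 97. ✓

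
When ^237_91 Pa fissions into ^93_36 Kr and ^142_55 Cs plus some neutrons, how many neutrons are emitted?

Conserve mass number: 237 = 93 + 142 + k, so k = 237 − 235 = 2.
Check atomic number: 91 = 36 + 55 + 0 = 91. ✓

2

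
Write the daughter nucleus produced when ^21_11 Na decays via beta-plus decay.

Ne-21

Beta-plus decay: mass number changes by +0, atomic number by -1.
A: 21 = 21; Z: 11 − 1 = 10.
Z = 10 is neon, so the daughter is ^21_10 Ne.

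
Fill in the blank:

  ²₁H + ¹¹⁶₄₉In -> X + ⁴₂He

Cd-114

Conserve mass number: 2 + 116 = A + 4, so A = 114.
Conserve atomic number: 1 + 49 = Z + 2, so Z = 48.
Z = 48 is cadmium, so the species is ¹¹⁴₄₈Cd.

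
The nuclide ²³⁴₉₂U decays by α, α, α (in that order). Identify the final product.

Rn-222

Start: (A, Z) = (234, 92).
After α: (230, 90).
After α: (226, 88).
After α: (222, 86).
Z = 86 is radon.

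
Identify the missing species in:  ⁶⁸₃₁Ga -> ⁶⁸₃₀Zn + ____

positron

Conserve mass number: 68 = 68 + A, so A = 0.
Conserve atomic number: 31 = 30 + Z, so Z = 1.
A = 0 and Z = 1 is ⁰₁e — a positron.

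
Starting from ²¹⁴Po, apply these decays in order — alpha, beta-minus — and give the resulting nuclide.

Bi-210

Start: (A, Z) = (214, 84).
After α: (210, 82).
After β⁻: (210, 83).
Z = 83 is bismuth.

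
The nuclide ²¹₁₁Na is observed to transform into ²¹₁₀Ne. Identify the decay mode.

beta-plus decay or electron capture

ΔA = 21 − 21 = 0; ΔZ = 10 − 11 = -1.
A is unchanged and Z drops by 1 — a proton has become a neutron (β⁺ emission or electron capture).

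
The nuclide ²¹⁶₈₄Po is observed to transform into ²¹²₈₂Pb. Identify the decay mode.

alpha decay

ΔA = 212 − 216 = -4; ΔZ = 82 − 84 = -2.
A drops by 4 and Z drops by 2 — the signature of alpha emission.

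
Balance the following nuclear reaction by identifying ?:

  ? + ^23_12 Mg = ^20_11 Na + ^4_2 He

Conserve mass number: A + 23 = 20 + 4, so A = 1.
Conserve atomic number: Z + 12 = 11 + 2, so Z = 1.
A = 1 and Z = 1 is ^1_1 H — a proton.

proton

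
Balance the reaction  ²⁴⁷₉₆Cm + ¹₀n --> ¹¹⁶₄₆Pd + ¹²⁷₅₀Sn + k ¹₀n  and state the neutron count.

Conserve mass number: 248 = 116 + 127 + k, so k = 248 − 243 = 5.
Check atomic number: 96 = 46 + 50 + 0 = 96. ✓

5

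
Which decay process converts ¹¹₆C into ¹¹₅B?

ΔA = 11 − 11 = 0; ΔZ = 5 − 6 = -1.
A is unchanged and Z drops by 1 — a proton has become a neutron (β⁺ emission or electron capture).

beta-plus decay or electron capture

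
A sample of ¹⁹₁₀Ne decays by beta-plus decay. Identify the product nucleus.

F-19

Beta-plus decay: mass number changes by +0, atomic number by -1.
A: 19 = 19; Z: 10 − 1 = 9.
Z = 9 is fluorine, so the daughter is ¹⁹₉F.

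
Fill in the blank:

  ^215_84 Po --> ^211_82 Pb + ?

alpha particle

Conserve mass number: 215 = 211 + A, so A = 4.
Conserve atomic number: 84 = 82 + Z, so Z = 2.
A = 4 and Z = 2 is ^4_2 He — an alpha particle.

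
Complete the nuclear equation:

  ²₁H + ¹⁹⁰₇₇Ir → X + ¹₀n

Conserve mass number: 2 + 190 = A + 1, so A = 191.
Conserve atomic number: 1 + 77 = Z + 0, so Z = 78.
Z = 78 is platinum, so the species is ¹⁹¹₇₈Pt.

Pt-191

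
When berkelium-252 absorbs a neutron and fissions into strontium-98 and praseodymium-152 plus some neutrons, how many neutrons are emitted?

Conserve mass number: 253 = 98 + 152 + k, so k = 253 − 250 = 3.
Check atomic number: 97 = 38 + 59 + 0 = 97. ✓

3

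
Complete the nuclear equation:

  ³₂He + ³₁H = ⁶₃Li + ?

gamma ray

Conserve mass number: 3 + 3 = 6 + A, so A = 0.
Conserve atomic number: 2 + 1 = 3 + Z, so Z = 0.
A = 0 and Z = 0 is ⁰₀γ — a gamma ray.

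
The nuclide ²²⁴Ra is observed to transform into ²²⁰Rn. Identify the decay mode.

alpha decay

ΔA = 220 − 224 = -4; ΔZ = 86 − 88 = -2.
A drops by 4 and Z drops by 2 — the signature of alpha emission.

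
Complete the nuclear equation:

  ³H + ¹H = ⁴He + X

gamma ray

Conserve mass number: 3 + 1 = 4 + A, so A = 0.
Conserve atomic number: 1 + 1 = 2 + Z, so Z = 0.
A = 0 and Z = 0 is γ — a gamma ray.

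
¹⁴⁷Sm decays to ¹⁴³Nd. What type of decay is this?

ΔA = 143 − 147 = -4; ΔZ = 60 − 62 = -2.
A drops by 4 and Z drops by 2 — the signature of alpha emission.

alpha decay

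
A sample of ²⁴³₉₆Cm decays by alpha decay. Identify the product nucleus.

Pu-239

Alpha decay: mass number changes by -4, atomic number by -2.
A: 243 − 4 = 239; Z: 96 − 2 = 94.
Z = 94 is plutonium, so the daughter is ²³⁹₉₄Pu.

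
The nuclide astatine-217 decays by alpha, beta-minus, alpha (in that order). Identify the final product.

Pb-209

Start: (A, Z) = (217, 85).
After α: (213, 83).
After β⁻: (213, 84).
After α: (209, 82).
Z = 82 is lead.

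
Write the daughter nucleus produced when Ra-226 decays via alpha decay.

Alpha decay: mass number changes by -4, atomic number by -2.
A: 226 − 4 = 222; Z: 88 − 2 = 86.
Z = 86 is radon, so the daughter is Rn-222.

Rn-222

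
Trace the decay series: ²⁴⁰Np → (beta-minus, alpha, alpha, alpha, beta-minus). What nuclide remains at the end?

Ac-228

Start: (A, Z) = (240, 93).
After β⁻: (240, 94).
After α: (236, 92).
After α: (232, 90).
After α: (228, 88).
After β⁻: (228, 89).
Z = 89 is actinium.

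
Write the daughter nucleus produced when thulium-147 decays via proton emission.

Proton emission: mass number changes by -1, atomic number by -1.
A: 147 − 1 = 146; Z: 69 − 1 = 68.
Z = 68 is erbium, so the daughter is erbium-146.

Er-146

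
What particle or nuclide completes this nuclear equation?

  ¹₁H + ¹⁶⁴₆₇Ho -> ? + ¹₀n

Conserve mass number: 1 + 164 = A + 1, so A = 164.
Conserve atomic number: 1 + 67 = Z + 0, so Z = 68.
Z = 68 is erbium, so the species is ¹⁶⁴₆₈Er.

Er-164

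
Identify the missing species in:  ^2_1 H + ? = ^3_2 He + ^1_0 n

deuteron

Conserve mass number: 2 + A = 3 + 1, so A = 2.
Conserve atomic number: 1 + Z = 2 + 0, so Z = 1.
A = 2 and Z = 1 is ^2_1 H — a deuteron.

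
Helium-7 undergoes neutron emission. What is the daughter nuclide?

Neutron emission: mass number changes by -1, atomic number by +0.
A: 7 − 1 = 6; Z: 2 = 2.
Z = 2 is helium, so the daughter is helium-6.

He-6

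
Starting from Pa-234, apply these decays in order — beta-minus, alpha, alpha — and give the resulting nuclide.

Start: (A, Z) = (234, 91).
After β⁻: (234, 92).
After α: (230, 90).
After α: (226, 88).
Z = 88 is radium.

Ra-226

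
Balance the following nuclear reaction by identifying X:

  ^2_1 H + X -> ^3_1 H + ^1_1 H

deuteron

Conserve mass number: 2 + A = 3 + 1, so A = 2.
Conserve atomic number: 1 + Z = 1 + 1, so Z = 1.
A = 2 and Z = 1 is ^2_1 H — a deuteron.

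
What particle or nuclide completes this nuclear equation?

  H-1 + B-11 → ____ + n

C-11

Conserve mass number: 1 + 11 = A + 1, so A = 11.
Conserve atomic number: 1 + 5 = Z + 0, so Z = 6.
Z = 6 is carbon, so the species is C-11.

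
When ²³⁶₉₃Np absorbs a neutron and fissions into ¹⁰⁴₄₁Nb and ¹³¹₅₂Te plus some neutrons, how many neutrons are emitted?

2

Conserve mass number: 237 = 104 + 131 + k, so k = 237 − 235 = 2.
Check atomic number: 93 = 41 + 52 + 0 = 93. ✓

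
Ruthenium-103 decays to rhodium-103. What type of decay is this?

beta-minus decay

ΔA = 103 − 103 = 0; ΔZ = 45 − 44 = +1.
A is unchanged and Z rises by 1 — a neutron has become a proton (β⁻ decay).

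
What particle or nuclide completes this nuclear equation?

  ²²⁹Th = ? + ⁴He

Ra-225

Conserve mass number: 229 = A + 4, so A = 225.
Conserve atomic number: 90 = Z + 2, so Z = 88.
Z = 88 is radium, so the species is ²²⁵Ra.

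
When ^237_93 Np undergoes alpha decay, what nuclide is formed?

Alpha decay: mass number changes by -4, atomic number by -2.
A: 237 − 4 = 233; Z: 93 − 2 = 91.
Z = 91 is protactinium, so the daughter is ^233_91 Pa.

Pa-233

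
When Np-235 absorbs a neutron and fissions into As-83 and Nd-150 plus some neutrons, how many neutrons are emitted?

3

Conserve mass number: 236 = 83 + 150 + k, so k = 236 − 233 = 3.
Check atomic number: 93 = 33 + 60 + 0 = 93. ✓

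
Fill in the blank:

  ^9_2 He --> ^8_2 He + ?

Conserve mass number: 9 = 8 + A, so A = 1.
Conserve atomic number: 2 = 2 + Z, so Z = 0.
A = 1 and Z = 0 is ^1_0 n — a neutron.

neutron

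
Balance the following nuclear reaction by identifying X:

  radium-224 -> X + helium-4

Rn-220

Conserve mass number: 224 = A + 4, so A = 220.
Conserve atomic number: 88 = Z + 2, so Z = 86.
Z = 86 is radon, so the species is radon-220.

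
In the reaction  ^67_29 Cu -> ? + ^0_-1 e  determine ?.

Zn-67

Conserve mass number: 67 = A + 0, so A = 67.
Conserve atomic number: 29 = Z − 1, so Z = 30.
Z = 30 is zinc, so the species is ^67_30 Zn.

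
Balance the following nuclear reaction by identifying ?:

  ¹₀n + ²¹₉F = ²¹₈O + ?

Conserve mass number: 1 + 21 = 21 + A, so A = 1.
Conserve atomic number: 0 + 9 = 8 + Z, so Z = 1.
A = 1 and Z = 1 is ¹₁H — a proton.

proton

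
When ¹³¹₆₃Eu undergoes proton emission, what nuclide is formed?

Proton emission: mass number changes by -1, atomic number by -1.
A: 131 − 1 = 130; Z: 63 − 1 = 62.
Z = 62 is samarium, so the daughter is ¹³⁰₆₂Sm.

Sm-130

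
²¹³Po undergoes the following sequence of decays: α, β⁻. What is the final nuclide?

Bi-209

Start: (A, Z) = (213, 84).
After α: (209, 82).
After β⁻: (209, 83).
Z = 83 is bismuth.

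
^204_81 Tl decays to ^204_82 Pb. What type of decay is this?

beta-minus decay

ΔA = 204 − 204 = 0; ΔZ = 82 − 81 = +1.
A is unchanged and Z rises by 1 — a neutron has become a proton (β⁻ decay).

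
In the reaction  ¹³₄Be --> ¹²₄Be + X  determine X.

neutron

Conserve mass number: 13 = 12 + A, so A = 1.
Conserve atomic number: 4 = 4 + Z, so Z = 0.
A = 1 and Z = 0 is ¹₀n — a neutron.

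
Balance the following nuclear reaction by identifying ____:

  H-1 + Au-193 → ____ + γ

Conserve mass number: 1 + 193 = A + 0, so A = 194.
Conserve atomic number: 1 + 79 = Z + 0, so Z = 80.
Z = 80 is mercury, so the species is Hg-194.

Hg-194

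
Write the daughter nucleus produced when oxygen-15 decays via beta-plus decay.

N-15

Beta-plus decay: mass number changes by +0, atomic number by -1.
A: 15 = 15; Z: 8 − 1 = 7.
Z = 7 is nitrogen, so the daughter is nitrogen-15.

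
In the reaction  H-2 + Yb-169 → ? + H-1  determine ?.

Yb-170

Conserve mass number: 2 + 169 = A + 1, so A = 170.
Conserve atomic number: 1 + 70 = Z + 1, so Z = 70.
Z = 70 is ytterbium, so the species is Yb-170.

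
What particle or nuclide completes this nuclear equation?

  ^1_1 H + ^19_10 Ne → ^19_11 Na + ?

Conserve mass number: 1 + 19 = 19 + A, so A = 1.
Conserve atomic number: 1 + 10 = 11 + Z, so Z = 0.
A = 1 and Z = 0 is ^1_0 n — a neutron.

neutron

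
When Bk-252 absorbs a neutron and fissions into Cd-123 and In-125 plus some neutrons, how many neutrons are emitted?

5

Conserve mass number: 253 = 123 + 125 + k, so k = 253 − 248 = 5.
Check atomic number: 97 = 48 + 49 + 0 = 97. ✓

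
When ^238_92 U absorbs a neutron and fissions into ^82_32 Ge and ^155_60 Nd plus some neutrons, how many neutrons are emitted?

Conserve mass number: 239 = 82 + 155 + k, so k = 239 − 237 = 2.
Check atomic number: 92 = 32 + 60 + 0 = 92. ✓

2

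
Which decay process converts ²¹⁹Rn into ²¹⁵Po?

ΔA = 215 − 219 = -4; ΔZ = 84 − 86 = -2.
A drops by 4 and Z drops by 2 — the signature of alpha emission.

alpha decay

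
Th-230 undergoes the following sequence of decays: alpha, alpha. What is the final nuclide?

Start: (A, Z) = (230, 90).
After α: (226, 88).
After α: (222, 86).
Z = 86 is radon.

Rn-222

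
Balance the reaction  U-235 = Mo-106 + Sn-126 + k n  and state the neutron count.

3

Conserve mass number: 235 = 106 + 126 + k, so k = 235 − 232 = 3.
Check atomic number: 92 = 42 + 50 + 0 = 92. ✓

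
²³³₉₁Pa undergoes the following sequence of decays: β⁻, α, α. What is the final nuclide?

Ra-225

Start: (A, Z) = (233, 91).
After β⁻: (233, 92).
After α: (229, 90).
After α: (225, 88).
Z = 88 is radium.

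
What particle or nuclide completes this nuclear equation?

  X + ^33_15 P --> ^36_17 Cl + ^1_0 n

alpha particle

Conserve mass number: A + 33 = 36 + 1, so A = 4.
Conserve atomic number: Z + 15 = 17 + 0, so Z = 2.
A = 4 and Z = 2 is ^4_2 He — an alpha particle.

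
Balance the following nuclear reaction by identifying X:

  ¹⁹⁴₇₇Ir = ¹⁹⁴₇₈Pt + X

beta-minus particle

Conserve mass number: 194 = 194 + A, so A = 0.
Conserve atomic number: 77 = 78 + Z, so Z = -1.
A = 0 and Z = -1 is ⁰₋₁e — a beta-minus particle.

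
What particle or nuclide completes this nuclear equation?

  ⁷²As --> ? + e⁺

Ge-72

Conserve mass number: 72 = A + 0, so A = 72.
Conserve atomic number: 33 = Z + 1, so Z = 32.
Z = 32 is germanium, so the species is ⁷²Ge.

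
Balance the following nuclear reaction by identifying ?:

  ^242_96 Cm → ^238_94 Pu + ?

alpha particle

Conserve mass number: 242 = 238 + A, so A = 4.
Conserve atomic number: 96 = 94 + Z, so Z = 2.
A = 4 and Z = 2 is ^4_2 He — an alpha particle.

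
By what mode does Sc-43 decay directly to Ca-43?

beta-plus decay or electron capture

ΔA = 43 − 43 = 0; ΔZ = 20 − 21 = -1.
A is unchanged and Z drops by 1 — a proton has become a neutron (β⁺ emission or electron capture).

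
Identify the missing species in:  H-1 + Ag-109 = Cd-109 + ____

neutron

Conserve mass number: 1 + 109 = 109 + A, so A = 1.
Conserve atomic number: 1 + 47 = 48 + Z, so Z = 0.
A = 1 and Z = 0 is n — a neutron.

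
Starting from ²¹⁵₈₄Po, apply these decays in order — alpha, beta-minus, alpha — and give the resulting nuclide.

Start: (A, Z) = (215, 84).
After α: (211, 82).
After β⁻: (211, 83).
After α: (207, 81).
Z = 81 is thallium.

Tl-207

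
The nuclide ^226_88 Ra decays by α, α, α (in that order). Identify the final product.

Start: (A, Z) = (226, 88).
After α: (222, 86).
After α: (218, 84).
After α: (214, 82).
Z = 82 is lead.

Pb-214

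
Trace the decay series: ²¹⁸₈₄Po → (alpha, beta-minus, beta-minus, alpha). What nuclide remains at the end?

Pb-210

Start: (A, Z) = (218, 84).
After α: (214, 82).
After β⁻: (214, 83).
After β⁻: (214, 84).
After α: (210, 82).
Z = 82 is lead.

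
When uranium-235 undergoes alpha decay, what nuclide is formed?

Alpha decay: mass number changes by -4, atomic number by -2.
A: 235 − 4 = 231; Z: 92 − 2 = 90.
Z = 90 is thorium, so the daughter is thorium-231.

Th-231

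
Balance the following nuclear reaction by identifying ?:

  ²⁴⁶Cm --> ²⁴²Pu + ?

Conserve mass number: 246 = 242 + A, so A = 4.
Conserve atomic number: 96 = 94 + Z, so Z = 2.
A = 4 and Z = 2 is ⁴He — an alpha particle.

alpha particle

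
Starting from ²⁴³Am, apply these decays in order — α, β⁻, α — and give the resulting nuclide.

Start: (A, Z) = (243, 95).
After α: (239, 93).
After β⁻: (239, 94).
After α: (235, 92).
Z = 92 is uranium.

U-235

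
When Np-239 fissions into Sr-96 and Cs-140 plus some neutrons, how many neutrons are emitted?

Conserve mass number: 239 = 96 + 140 + k, so k = 239 − 236 = 3.
Check atomic number: 93 = 38 + 55 + 0 = 93. ✓

3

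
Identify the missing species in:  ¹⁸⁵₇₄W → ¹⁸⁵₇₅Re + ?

beta-minus particle

Conserve mass number: 185 = 185 + A, so A = 0.
Conserve atomic number: 74 = 75 + Z, so Z = -1.
A = 0 and Z = -1 is ⁰₋₁e — a beta-minus particle.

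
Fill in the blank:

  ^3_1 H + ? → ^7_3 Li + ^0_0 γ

alpha particle

Conserve mass number: 3 + A = 7 + 0, so A = 4.
Conserve atomic number: 1 + Z = 3 + 0, so Z = 2.
A = 4 and Z = 2 is ^4_2 He — an alpha particle.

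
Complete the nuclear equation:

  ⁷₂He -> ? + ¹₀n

Conserve mass number: 7 = A + 1, so A = 6.
Conserve atomic number: 2 = Z + 0, so Z = 2.
Z = 2 is helium, so the species is ⁶₂He.

He-6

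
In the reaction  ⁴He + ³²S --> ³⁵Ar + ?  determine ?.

neutron

Conserve mass number: 4 + 32 = 35 + A, so A = 1.
Conserve atomic number: 2 + 16 = 18 + Z, so Z = 0.
A = 1 and Z = 0 is ¹n — a neutron.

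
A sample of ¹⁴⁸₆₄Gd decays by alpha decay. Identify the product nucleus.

Sm-144

Alpha decay: mass number changes by -4, atomic number by -2.
A: 148 − 4 = 144; Z: 64 − 2 = 62.
Z = 62 is samarium, so the daughter is ¹⁴⁴₆₂Sm.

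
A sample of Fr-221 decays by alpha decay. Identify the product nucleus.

At-217

Alpha decay: mass number changes by -4, atomic number by -2.
A: 221 − 4 = 217; Z: 87 − 2 = 85.
Z = 85 is astatine, so the daughter is At-217.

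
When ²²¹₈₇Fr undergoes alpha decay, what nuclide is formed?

Alpha decay: mass number changes by -4, atomic number by -2.
A: 221 − 4 = 217; Z: 87 − 2 = 85.
Z = 85 is astatine, so the daughter is ²¹⁷₈₅At.

At-217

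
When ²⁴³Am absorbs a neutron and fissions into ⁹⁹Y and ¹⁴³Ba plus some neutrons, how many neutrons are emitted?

2

Conserve mass number: 244 = 99 + 143 + k, so k = 244 − 242 = 2.
Check atomic number: 95 = 39 + 56 + 0 = 95. ✓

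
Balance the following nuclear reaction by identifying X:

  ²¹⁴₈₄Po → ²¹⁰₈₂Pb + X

Conserve mass number: 214 = 210 + A, so A = 4.
Conserve atomic number: 84 = 82 + Z, so Z = 2.
A = 4 and Z = 2 is ⁴₂He — an alpha particle.

alpha particle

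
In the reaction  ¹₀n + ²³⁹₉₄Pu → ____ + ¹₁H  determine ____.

Np-239

Conserve mass number: 1 + 239 = A + 1, so A = 239.
Conserve atomic number: 0 + 94 = Z + 1, so Z = 93.
Z = 93 is neptunium, so the species is ²³⁹₉₃Np.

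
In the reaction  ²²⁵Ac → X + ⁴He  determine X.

Conserve mass number: 225 = A + 4, so A = 221.
Conserve atomic number: 89 = Z + 2, so Z = 87.
Z = 87 is francium, so the species is ²²¹Fr.

Fr-221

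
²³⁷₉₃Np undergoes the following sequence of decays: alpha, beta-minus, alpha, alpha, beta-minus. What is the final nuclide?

Ac-225

Start: (A, Z) = (237, 93).
After α: (233, 91).
After β⁻: (233, 92).
After α: (229, 90).
After α: (225, 88).
After β⁻: (225, 89).
Z = 89 is actinium.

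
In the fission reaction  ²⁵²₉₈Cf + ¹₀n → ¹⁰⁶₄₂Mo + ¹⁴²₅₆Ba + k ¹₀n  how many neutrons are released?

5

Conserve mass number: 253 = 106 + 142 + k, so k = 253 − 248 = 5.
Check atomic number: 98 = 42 + 56 + 0 = 98. ✓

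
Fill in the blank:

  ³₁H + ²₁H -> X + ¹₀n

He-4

Conserve mass number: 3 + 2 = A + 1, so A = 4.
Conserve atomic number: 1 + 1 = Z + 0, so Z = 2.
A = 4 and Z = 2 is ⁴₂He — an alpha particle.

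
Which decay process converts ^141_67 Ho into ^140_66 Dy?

proton emission

ΔA = 140 − 141 = -1; ΔZ = 66 − 67 = -1.
A drops by 1 and Z drops by 1 — a proton was emitted.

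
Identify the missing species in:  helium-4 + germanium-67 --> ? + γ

Conserve mass number: 4 + 67 = A + 0, so A = 71.
Conserve atomic number: 2 + 32 = Z + 0, so Z = 34.
Z = 34 is selenium, so the species is selenium-71.

Se-71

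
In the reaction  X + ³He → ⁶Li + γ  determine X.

triton

Conserve mass number: A + 3 = 6 + 0, so A = 3.
Conserve atomic number: Z + 2 = 3 + 0, so Z = 1.
A = 3 and Z = 1 is ³H — a triton.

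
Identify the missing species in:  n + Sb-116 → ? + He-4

Conserve mass number: 1 + 116 = A + 4, so A = 113.
Conserve atomic number: 0 + 51 = Z + 2, so Z = 49.
Z = 49 is indium, so the species is In-113.

In-113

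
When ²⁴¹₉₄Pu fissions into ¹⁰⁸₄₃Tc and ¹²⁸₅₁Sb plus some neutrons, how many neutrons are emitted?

Conserve mass number: 241 = 108 + 128 + k, so k = 241 − 236 = 5.
Check atomic number: 94 = 43 + 51 + 0 = 94. ✓

5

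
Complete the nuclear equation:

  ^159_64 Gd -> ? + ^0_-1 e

Conserve mass number: 159 = A + 0, so A = 159.
Conserve atomic number: 64 = Z − 1, so Z = 65.
Z = 65 is terbium, so the species is ^159_65 Tb.

Tb-159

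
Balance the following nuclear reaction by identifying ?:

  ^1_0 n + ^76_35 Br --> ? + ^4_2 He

Conserve mass number: 1 + 76 = A + 4, so A = 73.
Conserve atomic number: 0 + 35 = Z + 2, so Z = 33.
Z = 33 is arsenic, so the species is ^73_33 As.

As-73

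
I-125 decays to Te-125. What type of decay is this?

beta-plus decay or electron capture

ΔA = 125 − 125 = 0; ΔZ = 52 − 53 = -1.
A is unchanged and Z drops by 1 — a proton has become a neutron (β⁺ emission or electron capture).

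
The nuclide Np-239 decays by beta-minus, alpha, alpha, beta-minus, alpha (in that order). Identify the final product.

Ac-227

Start: (A, Z) = (239, 93).
After β⁻: (239, 94).
After α: (235, 92).
After α: (231, 90).
After β⁻: (231, 91).
After α: (227, 89).
Z = 89 is actinium.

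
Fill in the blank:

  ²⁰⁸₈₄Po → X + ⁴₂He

Conserve mass number: 208 = A + 4, so A = 204.
Conserve atomic number: 84 = Z + 2, so Z = 82.
Z = 82 is lead, so the species is ²⁰⁴₈₂Pb.

Pb-204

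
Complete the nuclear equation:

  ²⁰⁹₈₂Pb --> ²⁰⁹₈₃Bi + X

Conserve mass number: 209 = 209 + A, so A = 0.
Conserve atomic number: 82 = 83 + Z, so Z = -1.
A = 0 and Z = -1 is ⁰₋₁e — a beta-minus particle.

beta-minus particle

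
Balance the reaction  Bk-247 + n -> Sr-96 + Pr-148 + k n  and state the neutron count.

Conserve mass number: 248 = 96 + 148 + k, so k = 248 − 244 = 4.
Check atomic number: 97 = 38 + 59 + 0 = 97. ✓

4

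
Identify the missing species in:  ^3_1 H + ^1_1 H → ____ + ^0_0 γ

He-4

Conserve mass number: 3 + 1 = A + 0, so A = 4.
Conserve atomic number: 1 + 1 = Z + 0, so Z = 2.
A = 4 and Z = 2 is ^4_2 He — an alpha particle.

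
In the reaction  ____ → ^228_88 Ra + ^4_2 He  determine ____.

Conserve mass number: A = 228 + 4, so A = 232.
Conserve atomic number: Z = 88 + 2, so Z = 90.
Z = 90 is thorium, so the species is ^232_90 Th.

Th-232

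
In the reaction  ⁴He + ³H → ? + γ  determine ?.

Conserve mass number: 4 + 3 = A + 0, so A = 7.
Conserve atomic number: 2 + 1 = Z + 0, so Z = 3.
Z = 3 is lithium, so the species is ⁷Li.

Li-7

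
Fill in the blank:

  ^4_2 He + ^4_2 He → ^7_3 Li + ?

Conserve mass number: 4 + 4 = 7 + A, so A = 1.
Conserve atomic number: 2 + 2 = 3 + Z, so Z = 1.
A = 1 and Z = 1 is ^1_1 H — a proton.

proton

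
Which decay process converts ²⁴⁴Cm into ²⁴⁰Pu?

ΔA = 240 − 244 = -4; ΔZ = 94 − 96 = -2.
A drops by 4 and Z drops by 2 — the signature of alpha emission.

alpha decay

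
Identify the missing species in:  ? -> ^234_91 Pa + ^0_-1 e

Conserve mass number: A = 234 + 0, so A = 234.
Conserve atomic number: Z = 91 − 1, so Z = 90.
Z = 90 is thorium, so the species is ^234_90 Th.

Th-234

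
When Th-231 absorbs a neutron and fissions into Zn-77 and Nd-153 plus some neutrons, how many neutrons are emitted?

Conserve mass number: 232 = 77 + 153 + k, so k = 232 − 230 = 2.
Check atomic number: 90 = 30 + 60 + 0 = 90. ✓

2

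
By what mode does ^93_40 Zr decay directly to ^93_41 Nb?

ΔA = 93 − 93 = 0; ΔZ = 41 − 40 = +1.
A is unchanged and Z rises by 1 — a neutron has become a proton (β⁻ decay).

beta-minus decay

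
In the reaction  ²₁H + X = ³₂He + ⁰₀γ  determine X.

proton

Conserve mass number: 2 + A = 3 + 0, so A = 1.
Conserve atomic number: 1 + Z = 2 + 0, so Z = 1.
A = 1 and Z = 1 is ¹₁H — a proton.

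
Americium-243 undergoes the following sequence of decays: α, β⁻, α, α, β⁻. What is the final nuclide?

Pa-231

Start: (A, Z) = (243, 95).
After α: (239, 93).
After β⁻: (239, 94).
After α: (235, 92).
After α: (231, 90).
After β⁻: (231, 91).
Z = 91 is protactinium.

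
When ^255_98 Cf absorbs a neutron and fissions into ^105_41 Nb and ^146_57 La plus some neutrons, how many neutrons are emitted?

Conserve mass number: 256 = 105 + 146 + k, so k = 256 − 251 = 5.
Check atomic number: 98 = 41 + 57 + 0 = 98. ✓

5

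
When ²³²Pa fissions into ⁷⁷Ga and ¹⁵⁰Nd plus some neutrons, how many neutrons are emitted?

Conserve mass number: 232 = 77 + 150 + k, so k = 232 − 227 = 5.
Check atomic number: 91 = 31 + 60 + 0 = 91. ✓

5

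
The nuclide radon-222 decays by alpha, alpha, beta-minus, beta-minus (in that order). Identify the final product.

Po-214

Start: (A, Z) = (222, 86).
After α: (218, 84).
After α: (214, 82).
After β⁻: (214, 83).
After β⁻: (214, 84).
Z = 84 is polonium.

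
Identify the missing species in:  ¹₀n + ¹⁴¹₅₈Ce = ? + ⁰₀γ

Ce-142

Conserve mass number: 1 + 141 = A + 0, so A = 142.
Conserve atomic number: 0 + 58 = Z + 0, so Z = 58.
Z = 58 is cerium, so the species is ¹⁴²₅₈Ce.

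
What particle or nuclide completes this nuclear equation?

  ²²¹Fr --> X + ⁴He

Conserve mass number: 221 = A + 4, so A = 217.
Conserve atomic number: 87 = Z + 2, so Z = 85.
Z = 85 is astatine, so the species is ²¹⁷At.

At-217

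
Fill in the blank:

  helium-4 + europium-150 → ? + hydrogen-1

Gd-153

Conserve mass number: 4 + 150 = A + 1, so A = 153.
Conserve atomic number: 2 + 63 = Z + 1, so Z = 64.
Z = 64 is gadolinium, so the species is gadolinium-153.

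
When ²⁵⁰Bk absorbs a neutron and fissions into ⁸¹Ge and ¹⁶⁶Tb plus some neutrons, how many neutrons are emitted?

Conserve mass number: 251 = 81 + 166 + k, so k = 251 − 247 = 4.
Check atomic number: 97 = 32 + 65 + 0 = 97. ✓

4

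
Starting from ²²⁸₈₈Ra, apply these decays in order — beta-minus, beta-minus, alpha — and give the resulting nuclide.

Start: (A, Z) = (228, 88).
After β⁻: (228, 89).
After β⁻: (228, 90).
After α: (224, 88).
Z = 88 is radium.

Ra-224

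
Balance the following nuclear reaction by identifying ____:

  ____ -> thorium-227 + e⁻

Conserve mass number: A = 227 + 0, so A = 227.
Conserve atomic number: Z = 90 − 1, so Z = 89.
Z = 89 is actinium, so the species is actinium-227.

Ac-227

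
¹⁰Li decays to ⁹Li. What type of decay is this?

neutron emission

ΔA = 9 − 10 = -1; ΔZ = 3 − 3 = +0.
A drops by 1 with Z unchanged — a neutron was emitted.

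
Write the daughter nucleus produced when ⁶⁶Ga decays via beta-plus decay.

Beta-plus decay: mass number changes by +0, atomic number by -1.
A: 66 = 66; Z: 31 − 1 = 30.
Z = 30 is zinc, so the daughter is ⁶⁶Zn.

Zn-66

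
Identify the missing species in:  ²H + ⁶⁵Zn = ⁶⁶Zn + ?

proton

Conserve mass number: 2 + 65 = 66 + A, so A = 1.
Conserve atomic number: 1 + 30 = 30 + Z, so Z = 1.
A = 1 and Z = 1 is ¹H — a proton.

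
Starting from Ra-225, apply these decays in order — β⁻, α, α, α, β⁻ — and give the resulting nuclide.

Po-213

Start: (A, Z) = (225, 88).
After β⁻: (225, 89).
After α: (221, 87).
After α: (217, 85).
After α: (213, 83).
After β⁻: (213, 84).
Z = 84 is polonium.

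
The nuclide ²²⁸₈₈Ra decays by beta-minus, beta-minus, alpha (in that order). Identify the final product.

Ra-224

Start: (A, Z) = (228, 88).
After β⁻: (228, 89).
After β⁻: (228, 90).
After α: (224, 88).
Z = 88 is radium.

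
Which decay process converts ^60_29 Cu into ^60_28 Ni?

beta-plus decay or electron capture

ΔA = 60 − 60 = 0; ΔZ = 28 − 29 = -1.
A is unchanged and Z drops by 1 — a proton has become a neutron (β⁺ emission or electron capture).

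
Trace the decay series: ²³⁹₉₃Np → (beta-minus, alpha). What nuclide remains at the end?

Start: (A, Z) = (239, 93).
After β⁻: (239, 94).
After α: (235, 92).
Z = 92 is uranium.

U-235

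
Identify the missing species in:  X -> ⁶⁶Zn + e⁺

Conserve mass number: A = 66 + 0, so A = 66.
Conserve atomic number: Z = 30 + 1, so Z = 31.
Z = 31 is gallium, so the species is ⁶⁶Ga.

Ga-66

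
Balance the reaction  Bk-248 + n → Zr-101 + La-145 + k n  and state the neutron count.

3

Conserve mass number: 249 = 101 + 145 + k, so k = 249 − 246 = 3.
Check atomic number: 97 = 40 + 57 + 0 = 97. ✓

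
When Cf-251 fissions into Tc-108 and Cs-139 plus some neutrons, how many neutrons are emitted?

4

Conserve mass number: 251 = 108 + 139 + k, so k = 251 − 247 = 4.
Check atomic number: 98 = 43 + 55 + 0 = 98. ✓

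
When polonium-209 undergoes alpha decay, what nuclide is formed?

Alpha decay: mass number changes by -4, atomic number by -2.
A: 209 − 4 = 205; Z: 84 − 2 = 82.
Z = 82 is lead, so the daughter is lead-205.

Pb-205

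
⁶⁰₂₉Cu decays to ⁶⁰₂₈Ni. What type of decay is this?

ΔA = 60 − 60 = 0; ΔZ = 28 − 29 = -1.
A is unchanged and Z drops by 1 — a proton has become a neutron (β⁺ emission or electron capture).

beta-plus decay or electron capture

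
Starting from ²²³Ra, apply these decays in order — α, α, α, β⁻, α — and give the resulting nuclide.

Start: (A, Z) = (223, 88).
After α: (219, 86).
After α: (215, 84).
After α: (211, 82).
After β⁻: (211, 83).
After α: (207, 81).
Z = 81 is thallium.

Tl-207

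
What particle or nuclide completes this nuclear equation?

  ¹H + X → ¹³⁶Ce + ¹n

La-136

Conserve mass number: 1 + A = 136 + 1, so A = 136.
Conserve atomic number: 1 + Z = 58 + 0, so Z = 57.
Z = 57 is lanthanum, so the species is ¹³⁶La.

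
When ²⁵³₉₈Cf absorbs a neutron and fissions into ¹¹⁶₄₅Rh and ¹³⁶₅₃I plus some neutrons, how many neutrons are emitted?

Conserve mass number: 254 = 116 + 136 + k, so k = 254 − 252 = 2.
Check atomic number: 98 = 45 + 53 + 0 = 98. ✓

2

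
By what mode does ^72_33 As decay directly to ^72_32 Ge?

beta-plus decay or electron capture

ΔA = 72 − 72 = 0; ΔZ = 32 − 33 = -1.
A is unchanged and Z drops by 1 — a proton has become a neutron (β⁺ emission or electron capture).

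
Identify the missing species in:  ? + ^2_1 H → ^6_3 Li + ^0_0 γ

Conserve mass number: A + 2 = 6 + 0, so A = 4.
Conserve atomic number: Z + 1 = 3 + 0, so Z = 2.
A = 4 and Z = 2 is ^4_2 He — an alpha particle.

alpha particle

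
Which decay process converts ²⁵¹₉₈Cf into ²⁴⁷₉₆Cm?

ΔA = 247 − 251 = -4; ΔZ = 96 − 98 = -2.
A drops by 4 and Z drops by 2 — the signature of alpha emission.

alpha decay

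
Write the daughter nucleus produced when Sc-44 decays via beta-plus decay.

Ca-44

Beta-plus decay: mass number changes by +0, atomic number by -1.
A: 44 = 44; Z: 21 − 1 = 20.
Z = 20 is calcium, so the daughter is Ca-44.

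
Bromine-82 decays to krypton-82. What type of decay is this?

ΔA = 82 − 82 = 0; ΔZ = 36 − 35 = +1.
A is unchanged and Z rises by 1 — a neutron has become a proton (β⁻ decay).

beta-minus decay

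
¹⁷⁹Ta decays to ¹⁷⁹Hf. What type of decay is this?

ΔA = 179 − 179 = 0; ΔZ = 72 − 73 = -1.
A is unchanged and Z drops by 1 — a proton has become a neutron (β⁺ emission or electron capture).

beta-plus decay or electron capture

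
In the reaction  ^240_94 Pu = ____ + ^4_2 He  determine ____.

Conserve mass number: 240 = A + 4, so A = 236.
Conserve atomic number: 94 = Z + 2, so Z = 92.
Z = 92 is uranium, so the species is ^236_92 U.

U-236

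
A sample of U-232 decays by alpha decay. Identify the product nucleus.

Th-228

Alpha decay: mass number changes by -4, atomic number by -2.
A: 232 − 4 = 228; Z: 92 − 2 = 90.
Z = 90 is thorium, so the daughter is Th-228.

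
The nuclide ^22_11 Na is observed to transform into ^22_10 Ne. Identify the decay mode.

ΔA = 22 − 22 = 0; ΔZ = 10 − 11 = -1.
A is unchanged and Z drops by 1 — a proton has become a neutron (β⁺ emission or electron capture).

beta-plus decay or electron capture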